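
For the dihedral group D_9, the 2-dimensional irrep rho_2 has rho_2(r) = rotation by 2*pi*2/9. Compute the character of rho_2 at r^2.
chi_{rho_2}(r^2) = 2*cos(2*pi*2*2/9) = -2*cos(pi/9)

Reasoning: rho_2(r^2) is rotation by angle 2*pi*2*2/9, whose trace is 2*cos(2*pi*2*2/9) = -2*cos(pi/9).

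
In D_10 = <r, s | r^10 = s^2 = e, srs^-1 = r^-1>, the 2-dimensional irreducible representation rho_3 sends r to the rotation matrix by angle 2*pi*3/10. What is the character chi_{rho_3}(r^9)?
chi_{rho_3}(r^9) = 2*cos(2*pi*3*9/10) = 1/2 - sqrt(5)/2

Solution. rho_3(r^9) is rotation by angle 2*pi*3*9/10, whose trace is 2*cos(2*pi*3*9/10) = 1/2 - sqrt(5)/2.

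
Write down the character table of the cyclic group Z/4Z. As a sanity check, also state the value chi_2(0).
Character table of Z/4Z (irreps indexed chi_0,...,chi_3 with chi_k(m) = zeta_4^(k*m), zeta_4 = exp(2*pi*i/4)):
  irrep \ class  {0} (size 1)  {1} (size 1)  {2} (size 1)  {3} (size 1)
  chi_0          1             1             1             1           
  chi_1          1             I             -1            -I          
  chi_2          1             -1            1             -1          
  chi_3          1             -I            -1            I           

Spot check: chi_2(0) = zeta_4^(2*0) = zeta_4^0 = 1.

Solution. Z/4Z is abelian, so all 4 irreducible complex representations are 1-dimensional. They are given by chi_k(m) = zeta_4^(k*m) for k = 0,...,3. Row orthogonality: sum_m chi_k(m) conj(chi_l(m)) = 4 * [k = l].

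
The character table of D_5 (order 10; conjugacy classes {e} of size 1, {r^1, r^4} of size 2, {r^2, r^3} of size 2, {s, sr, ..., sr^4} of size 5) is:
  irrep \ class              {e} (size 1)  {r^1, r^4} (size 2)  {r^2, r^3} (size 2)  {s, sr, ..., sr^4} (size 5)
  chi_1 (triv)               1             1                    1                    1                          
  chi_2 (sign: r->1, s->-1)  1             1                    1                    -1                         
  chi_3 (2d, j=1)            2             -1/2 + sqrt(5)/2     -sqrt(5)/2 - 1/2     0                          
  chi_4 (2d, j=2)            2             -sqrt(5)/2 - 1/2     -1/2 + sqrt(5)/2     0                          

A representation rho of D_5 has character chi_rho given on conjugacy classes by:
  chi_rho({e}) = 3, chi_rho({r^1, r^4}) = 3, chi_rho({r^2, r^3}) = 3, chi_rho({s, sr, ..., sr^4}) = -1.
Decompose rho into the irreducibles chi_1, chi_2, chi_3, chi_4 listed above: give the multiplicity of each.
Multiplicities: chi_1: 1, chi_2: 2, chi_3: 0, chi_4: 0.

Explanation: Use <chi_rho, chi> = (1/|G|) sum_C |C| * chi_rho(C) * conj(chi(C)) with |G| = 10 for each irreducible chi in the table:
  <chi_rho, chi_1> = (1/10)[1*(3)*conj(1) + 2*(3)*conj(1) + 2*(3)*conj(1) + 5*(-1)*conj(1)]
      = (1/10)[(3) + (6) + (6) + (-5)] = 10/10 = 1
  <chi_rho, chi_2> = (1/10)[1*(3)*conj(1) + 2*(3)*conj(1) + 2*(3)*conj(1) + 5*(-1)*conj(-1)]
      = (1/10)[(3) + (6) + (6) + (5)] = 20/10 = 2
  <chi_rho, chi_3> = (1/10)[1*(3)*conj(2) + 2*(3)*conj(-1/2 + sqrt(5)/2) + 2*(3)*conj(-sqrt(5)/2 - 1/2) + 5*(-1)*conj(0)]
      = (1/10)[(6) + (-3 + 3*sqrt(5)) + (-3*sqrt(5) - 3) + (0)] = 0/10 = 0
  <chi_rho, chi_4> = (1/10)[1*(3)*conj(2) + 2*(3)*conj(-sqrt(5)/2 - 1/2) + 2*(3)*conj(-1/2 + sqrt(5)/2) + 5*(-1)*conj(0)]
      = (1/10)[(6) + (-3*sqrt(5) - 3) + (-3 + 3*sqrt(5)) + (0)] = 0/10 = 0
Dimension check: dim(rho) = sum (mult * dim) = 1*1 + 2*1 + 0*2 + 0*2 = 3 = chi_rho(e) = 3.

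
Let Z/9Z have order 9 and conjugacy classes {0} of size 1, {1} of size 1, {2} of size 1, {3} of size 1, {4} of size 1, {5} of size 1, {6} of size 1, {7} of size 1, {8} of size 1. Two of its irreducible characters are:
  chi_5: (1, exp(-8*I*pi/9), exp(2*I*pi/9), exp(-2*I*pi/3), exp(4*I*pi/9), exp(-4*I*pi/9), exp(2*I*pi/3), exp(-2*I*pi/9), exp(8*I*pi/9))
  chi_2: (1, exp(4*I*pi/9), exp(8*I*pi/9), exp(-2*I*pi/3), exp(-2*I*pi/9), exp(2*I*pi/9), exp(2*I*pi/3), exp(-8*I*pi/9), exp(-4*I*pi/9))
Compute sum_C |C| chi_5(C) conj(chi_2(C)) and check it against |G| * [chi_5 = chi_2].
Sum = 0; so <chi_5, chi_2> = 0 (distinct irreducibles are orthogonal).

Proof sketch: Compute term by term over conjugacy classes (|C| * chi_5(C) * conj(chi_2(C))):
  1*(1)*conj(1) + 1*(exp(-8*I*pi/9))*conj(exp(4*I*pi/9)) + 1*(exp(2*I*pi/9))*conj(exp(8*I*pi/9)) + 1*(exp(-2*I*pi/3))*conj(exp(-2*I*pi/3)) + 1*(exp(4*I*pi/9))*conj(exp(-2*I*pi/9)) + 1*(exp(-4*I*pi/9))*conj(exp(2*I*pi/9)) + 1*(exp(2*I*pi/3))*conj(exp(2*I*pi/3)) + 1*(exp(-2*I*pi/9))*conj(exp(-8*I*pi/9)) + 1*(exp(8*I*pi/9))*conj(exp(-4*I*pi/9))
  = (1) + (exp(2*I*pi/3)) + (exp(-2*I*pi/3)) + (1) + (exp(2*I*pi/3)) + (exp(-2*I*pi/3)) + (1) + (exp(2*I*pi/3)) + (exp(-2*I*pi/3))
  = 0.
(Exp terms are combined using exp(i*s)*conj(exp(i*t)) = exp(i*(s-t)), and sums of them are collapsed using the identity that for every m > 1 the m distinct m-th roots of unity sum to 0, e.g. 1 + exp(2*I*pi/3) + exp(-2*I*pi/3) = 0.)
Dividing by |G| = 9 gives 0/9 = 0, matching the row-orthogonality relation <chi_5, chi_2> = [chi_5 = chi_2].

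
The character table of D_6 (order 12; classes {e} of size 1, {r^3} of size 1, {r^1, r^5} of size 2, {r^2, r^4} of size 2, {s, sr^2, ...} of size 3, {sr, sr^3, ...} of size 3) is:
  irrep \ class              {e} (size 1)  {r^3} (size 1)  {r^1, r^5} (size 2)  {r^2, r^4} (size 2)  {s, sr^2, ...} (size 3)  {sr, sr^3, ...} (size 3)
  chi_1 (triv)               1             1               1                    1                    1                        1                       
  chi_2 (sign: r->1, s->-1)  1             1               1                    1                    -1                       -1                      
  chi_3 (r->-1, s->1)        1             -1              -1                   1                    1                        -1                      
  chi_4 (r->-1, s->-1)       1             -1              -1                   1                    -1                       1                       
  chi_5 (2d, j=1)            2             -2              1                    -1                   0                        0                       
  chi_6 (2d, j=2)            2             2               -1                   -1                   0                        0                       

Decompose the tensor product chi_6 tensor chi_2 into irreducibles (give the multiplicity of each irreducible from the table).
chi_6 tensor chi_2 = chi_6 (all other irreducibles have multiplicity 0).

Justification: The character of a tensor product is the pointwise product (chi_6 * chi_2)(C) = chi_6(C) * chi_2(C):
  {e}: (2)*(1), {r^3}: (2)*(1), {r^1, r^5}: (-1)*(1), {r^2, r^4}: (-1)*(1), {s, sr^2, ...}: (0)*(-1), {sr, sr^3, ...}: (0)*(-1)
so (chi_6 * chi_2) takes values
  {e} -> 2, {r^3} -> 2, {r^1, r^5} -> -1, {r^2, r^4} -> -1, {s, sr^2, ...} -> 0, {sr, sr^3, ...} -> 0.
Now take the inner product of this character with each irreducible chi from the table, <chi_6*chi_2, chi> = (1/12) sum_C |C| (chi_6*chi_2)(C) conj(chi(C)):
  <chi_6*chi_2, chi_1> = (1/12)[1*(2)*conj(1) + 1*(2)*conj(1) + 2*(-1)*conj(1) + 2*(-1)*conj(1) + 3*(0)*conj(1) + 3*(0)*conj(1)]
      = (1/12)[(2) + (2) + (-2) + (-2) + (0) + (0)] = 0/12 = 0
  <chi_6*chi_2, chi_2> = (1/12)[1*(2)*conj(1) + 1*(2)*conj(1) + 2*(-1)*conj(1) + 2*(-1)*conj(1) + 3*(0)*conj(-1) + 3*(0)*conj(-1)]
      = (1/12)[(2) + (2) + (-2) + (-2) + (0) + (0)] = 0/12 = 0
  <chi_6*chi_2, chi_3> = (1/12)[1*(2)*conj(1) + 1*(2)*conj(-1) + 2*(-1)*conj(-1) + 2*(-1)*conj(1) + 3*(0)*conj(1) + 3*(0)*conj(-1)]
      = (1/12)[(2) + (-2) + (2) + (-2) + (0) + (0)] = 0/12 = 0
  <chi_6*chi_2, chi_4> = (1/12)[1*(2)*conj(1) + 1*(2)*conj(-1) + 2*(-1)*conj(-1) + 2*(-1)*conj(1) + 3*(0)*conj(-1) + 3*(0)*conj(1)]
      = (1/12)[(2) + (-2) + (2) + (-2) + (0) + (0)] = 0/12 = 0
  <chi_6*chi_2, chi_5> = (1/12)[1*(2)*conj(2) + 1*(2)*conj(-2) + 2*(-1)*conj(1) + 2*(-1)*conj(-1) + 3*(0)*conj(0) + 3*(0)*conj(0)]
      = (1/12)[(4) + (-4) + (-2) + (2) + (0) + (0)] = 0/12 = 0
  <chi_6*chi_2, chi_6> = (1/12)[1*(2)*conj(2) + 1*(2)*conj(2) + 2*(-1)*conj(-1) + 2*(-1)*conj(-1) + 3*(0)*conj(0) + 3*(0)*conj(0)]
      = (1/12)[(4) + (4) + (2) + (2) + (0) + (0)] = 12/12 = 1
Hence the multiplicities are chi_6: 1. Dimension check: dim(chi_6)*dim(chi_2) = 2*1 = 2 and sum (mult * dim) = 1*2 = 2.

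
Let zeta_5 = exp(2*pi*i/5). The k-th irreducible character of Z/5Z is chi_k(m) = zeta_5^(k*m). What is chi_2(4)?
chi_2(4) = zeta_5^8 = exp(-4*I*pi/5)

Argument: chi_2(4) = zeta_5^(2*4) = zeta_5^8. Since zeta_5^5 = 1, this equals zeta_5^3 = exp(2*pi*i*3/5) = exp(-4*I*pi/5).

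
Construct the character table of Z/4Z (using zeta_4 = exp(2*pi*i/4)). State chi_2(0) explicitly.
Character table of Z/4Z (irreps indexed chi_0,...,chi_3 with chi_k(m) = zeta_4^(k*m), zeta_4 = exp(2*pi*i/4)):
  irrep \ class  {0} (size 1)  {1} (size 1)  {2} (size 1)  {3} (size 1)
  chi_0          1             1             1             1           
  chi_1          1             I             -1            -I          
  chi_2          1             -1            1             -1          
  chi_3          1             -I            -1            I           

Spot check: chi_2(0) = zeta_4^(2*0) = zeta_4^0 = 1.

Solution. Z/4Z is abelian, so all 4 irreducible complex representations are 1-dimensional. They are given by chi_k(m) = zeta_4^(k*m) for k = 0,...,3. Row orthogonality: sum_m chi_k(m) conj(chi_l(m)) = 4 * [k = l].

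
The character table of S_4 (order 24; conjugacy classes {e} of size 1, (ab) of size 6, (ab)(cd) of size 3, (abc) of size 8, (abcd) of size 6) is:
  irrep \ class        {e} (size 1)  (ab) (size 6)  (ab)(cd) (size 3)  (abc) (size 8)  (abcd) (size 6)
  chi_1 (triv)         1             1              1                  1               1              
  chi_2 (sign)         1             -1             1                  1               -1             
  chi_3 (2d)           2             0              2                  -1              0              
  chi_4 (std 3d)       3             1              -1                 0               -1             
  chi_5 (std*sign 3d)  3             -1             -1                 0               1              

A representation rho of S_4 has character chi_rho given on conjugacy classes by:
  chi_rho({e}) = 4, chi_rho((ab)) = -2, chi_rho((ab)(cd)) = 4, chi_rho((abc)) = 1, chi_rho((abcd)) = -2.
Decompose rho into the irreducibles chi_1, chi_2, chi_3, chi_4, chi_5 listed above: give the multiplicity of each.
Multiplicities: chi_1: 0, chi_2: 2, chi_3: 1, chi_4: 0, chi_5: 0.

Proof sketch: Use <chi_rho, chi> = (1/|G|) sum_C |C| * chi_rho(C) * conj(chi(C)) with |G| = 24 for each irreducible chi in the table:
  <chi_rho, chi_1> = (1/24)[1*(4)*conj(1) + 6*(-2)*conj(1) + 3*(4)*conj(1) + 8*(1)*conj(1) + 6*(-2)*conj(1)]
      = (1/24)[(4) + (-12) + (12) + (8) + (-12)] = 0/24 = 0
  <chi_rho, chi_2> = (1/24)[1*(4)*conj(1) + 6*(-2)*conj(-1) + 3*(4)*conj(1) + 8*(1)*conj(1) + 6*(-2)*conj(-1)]
      = (1/24)[(4) + (12) + (12) + (8) + (12)] = 48/24 = 2
  <chi_rho, chi_3> = (1/24)[1*(4)*conj(2) + 6*(-2)*conj(0) + 3*(4)*conj(2) + 8*(1)*conj(-1) + 6*(-2)*conj(0)]
      = (1/24)[(8) + (0) + (24) + (-8) + (0)] = 24/24 = 1
  <chi_rho, chi_4> = (1/24)[1*(4)*conj(3) + 6*(-2)*conj(1) + 3*(4)*conj(-1) + 8*(1)*conj(0) + 6*(-2)*conj(-1)]
      = (1/24)[(12) + (-12) + (-12) + (0) + (12)] = 0/24 = 0
  <chi_rho, chi_5> = (1/24)[1*(4)*conj(3) + 6*(-2)*conj(-1) + 3*(4)*conj(-1) + 8*(1)*conj(0) + 6*(-2)*conj(1)]
      = (1/24)[(12) + (12) + (-12) + (0) + (-12)] = 0/24 = 0
Dimension check: dim(rho) = sum (mult * dim) = 0*1 + 2*1 + 1*2 + 0*3 + 0*3 = 4 = chi_rho(e) = 4.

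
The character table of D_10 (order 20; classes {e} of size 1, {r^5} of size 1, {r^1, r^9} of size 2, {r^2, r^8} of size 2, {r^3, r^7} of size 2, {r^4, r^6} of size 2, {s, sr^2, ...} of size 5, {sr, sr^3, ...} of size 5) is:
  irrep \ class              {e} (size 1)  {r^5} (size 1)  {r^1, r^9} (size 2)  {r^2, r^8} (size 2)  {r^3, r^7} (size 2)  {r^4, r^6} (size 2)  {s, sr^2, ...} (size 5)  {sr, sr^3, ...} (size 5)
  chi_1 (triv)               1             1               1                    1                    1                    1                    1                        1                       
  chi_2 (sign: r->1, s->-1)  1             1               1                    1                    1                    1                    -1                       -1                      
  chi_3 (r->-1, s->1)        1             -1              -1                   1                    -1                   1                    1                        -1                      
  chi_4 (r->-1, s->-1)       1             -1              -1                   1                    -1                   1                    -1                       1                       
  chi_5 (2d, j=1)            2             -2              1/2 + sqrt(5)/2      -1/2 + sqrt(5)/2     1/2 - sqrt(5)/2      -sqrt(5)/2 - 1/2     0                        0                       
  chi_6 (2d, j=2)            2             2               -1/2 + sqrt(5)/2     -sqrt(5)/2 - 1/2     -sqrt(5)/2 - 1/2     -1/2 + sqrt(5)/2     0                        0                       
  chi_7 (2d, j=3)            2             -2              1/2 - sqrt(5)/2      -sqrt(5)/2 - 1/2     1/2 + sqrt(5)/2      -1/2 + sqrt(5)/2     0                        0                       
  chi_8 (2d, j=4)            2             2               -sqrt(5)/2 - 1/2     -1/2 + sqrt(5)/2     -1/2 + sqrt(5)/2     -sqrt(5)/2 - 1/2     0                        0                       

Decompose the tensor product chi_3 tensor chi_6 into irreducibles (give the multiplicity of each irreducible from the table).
chi_3 tensor chi_6 = chi_7 (all other irreducibles have multiplicity 0).

Why: The character of a tensor product is the pointwise product (chi_3 * chi_6)(C) = chi_3(C) * chi_6(C):
  {e}: (1)*(2), {r^5}: (-1)*(2), {r^1, r^9}: (-1)*(-1/2 + sqrt(5)/2), {r^2, r^8}: (1)*(-sqrt(5)/2 - 1/2), {r^3, r^7}: (-1)*(-sqrt(5)/2 - 1/2), {r^4, r^6}: (1)*(-1/2 + sqrt(5)/2), {s, sr^2, ...}: (1)*(0), {sr, sr^3, ...}: (-1)*(0)
so (chi_3 * chi_6) takes values
  {e} -> 2, {r^5} -> -2, {r^1, r^9} -> 1/2 - sqrt(5)/2, {r^2, r^8} -> -sqrt(5)/2 - 1/2, {r^3, r^7} -> 1/2 + sqrt(5)/2, {r^4, r^6} -> -1/2 + sqrt(5)/2, {s, sr^2, ...} -> 0, {sr, sr^3, ...} -> 0.
Now take the inner product of this character with each irreducible chi from the table, <chi_3*chi_6, chi> = (1/20) sum_C |C| (chi_3*chi_6)(C) conj(chi(C)):
  <chi_3*chi_6, chi_1> = (1/20)[1*(2)*conj(1) + 1*(-2)*conj(1) + 2*(1/2 - sqrt(5)/2)*conj(1) + 2*(-sqrt(5)/2 - 1/2)*conj(1) + 2*(1/2 + sqrt(5)/2)*conj(1) + 2*(-1/2 + sqrt(5)/2)*conj(1) + 5*(0)*conj(1) + 5*(0)*conj(1)]
      = (1/20)[(2) + (-2) + (1 - sqrt(5)) + (-sqrt(5) - 1) + (1 + sqrt(5)) + (-1 + sqrt(5)) + (0) + (0)] = 0/20 = 0
  <chi_3*chi_6, chi_2> = (1/20)[1*(2)*conj(1) + 1*(-2)*conj(1) + 2*(1/2 - sqrt(5)/2)*conj(1) + 2*(-sqrt(5)/2 - 1/2)*conj(1) + 2*(1/2 + sqrt(5)/2)*conj(1) + 2*(-1/2 + sqrt(5)/2)*conj(1) + 5*(0)*conj(-1) + 5*(0)*conj(-1)]
      = (1/20)[(2) + (-2) + (1 - sqrt(5)) + (-sqrt(5) - 1) + (1 + sqrt(5)) + (-1 + sqrt(5)) + (0) + (0)] = 0/20 = 0
  <chi_3*chi_6, chi_3> = (1/20)[1*(2)*conj(1) + 1*(-2)*conj(-1) + 2*(1/2 - sqrt(5)/2)*conj(-1) + 2*(-sqrt(5)/2 - 1/2)*conj(1) + 2*(1/2 + sqrt(5)/2)*conj(-1) + 2*(-1/2 + sqrt(5)/2)*conj(1) + 5*(0)*conj(1) + 5*(0)*conj(-1)]
      = (1/20)[(2) + (2) + (-1 + sqrt(5)) + (-sqrt(5) - 1) + (-sqrt(5) - 1) + (-1 + sqrt(5)) + (0) + (0)] = 0/20 = 0
  <chi_3*chi_6, chi_4> = (1/20)[1*(2)*conj(1) + 1*(-2)*conj(-1) + 2*(1/2 - sqrt(5)/2)*conj(-1) + 2*(-sqrt(5)/2 - 1/2)*conj(1) + 2*(1/2 + sqrt(5)/2)*conj(-1) + 2*(-1/2 + sqrt(5)/2)*conj(1) + 5*(0)*conj(-1) + 5*(0)*conj(1)]
      = (1/20)[(2) + (2) + (-1 + sqrt(5)) + (-sqrt(5) - 1) + (-sqrt(5) - 1) + (-1 + sqrt(5)) + (0) + (0)] = 0/20 = 0
  <chi_3*chi_6, chi_5> = (1/20)[1*(2)*conj(2) + 1*(-2)*conj(-2) + 2*(1/2 - sqrt(5)/2)*conj(1/2 + sqrt(5)/2) + 2*(-sqrt(5)/2 - 1/2)*conj(-1/2 + sqrt(5)/2) + 2*(1/2 + sqrt(5)/2)*conj(1/2 - sqrt(5)/2) + 2*(-1/2 + sqrt(5)/2)*conj(-sqrt(5)/2 - 1/2) + 5*(0)*conj(0) + 5*(0)*conj(0)]
      = (1/20)[(4) + (4) + (-2) + (-2) + (-2) + (-2) + (0) + (0)] = 0/20 = 0
  <chi_3*chi_6, chi_6> = (1/20)[1*(2)*conj(2) + 1*(-2)*conj(2) + 2*(1/2 - sqrt(5)/2)*conj(-1/2 + sqrt(5)/2) + 2*(-sqrt(5)/2 - 1/2)*conj(-sqrt(5)/2 - 1/2) + 2*(1/2 + sqrt(5)/2)*conj(-sqrt(5)/2 - 1/2) + 2*(-1/2 + sqrt(5)/2)*conj(-1/2 + sqrt(5)/2) + 5*(0)*conj(0) + 5*(0)*conj(0)]
      = (1/20)[(4) + (-4) + (-3 + sqrt(5)) + (sqrt(5) + 3) + (-3 - sqrt(5)) + (3 - sqrt(5)) + (0) + (0)] = 0/20 = 0
  <chi_3*chi_6, chi_7> = (1/20)[1*(2)*conj(2) + 1*(-2)*conj(-2) + 2*(1/2 - sqrt(5)/2)*conj(1/2 - sqrt(5)/2) + 2*(-sqrt(5)/2 - 1/2)*conj(-sqrt(5)/2 - 1/2) + 2*(1/2 + sqrt(5)/2)*conj(1/2 + sqrt(5)/2) + 2*(-1/2 + sqrt(5)/2)*conj(-1/2 + sqrt(5)/2) + 5*(0)*conj(0) + 5*(0)*conj(0)]
      = (1/20)[(4) + (4) + (3 - sqrt(5)) + (sqrt(5) + 3) + (sqrt(5) + 3) + (3 - sqrt(5)) + (0) + (0)] = 20/20 = 1
  <chi_3*chi_6, chi_8> = (1/20)[1*(2)*conj(2) + 1*(-2)*conj(2) + 2*(1/2 - sqrt(5)/2)*conj(-sqrt(5)/2 - 1/2) + 2*(-sqrt(5)/2 - 1/2)*conj(-1/2 + sqrt(5)/2) + 2*(1/2 + sqrt(5)/2)*conj(-1/2 + sqrt(5)/2) + 2*(-1/2 + sqrt(5)/2)*conj(-sqrt(5)/2 - 1/2) + 5*(0)*conj(0) + 5*(0)*conj(0)]
      = (1/20)[(4) + (-4) + (2) + (-2) + (2) + (-2) + (0) + (0)] = 0/20 = 0
Hence the multiplicities are chi_7: 1. Dimension check: dim(chi_3)*dim(chi_6) = 1*2 = 2 and sum (mult * dim) = 1*2 = 2.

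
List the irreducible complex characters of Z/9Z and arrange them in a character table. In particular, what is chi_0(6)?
Character table of Z/9Z (irreps indexed chi_0,...,chi_8 with chi_k(m) = zeta_9^(k*m), zeta_9 = exp(2*pi*i/9)):
  irrep \ class  {0} (size 1)  {1} (size 1)    {2} (size 1)    {3} (size 1)    {4} (size 1)    {5} (size 1)    {6} (size 1)    {7} (size 1)    {8} (size 1)  
  chi_0          1             1               1               1               1               1               1               1               1             
  chi_1          1             exp(2*I*pi/9)   exp(4*I*pi/9)   exp(2*I*pi/3)   exp(8*I*pi/9)   exp(-8*I*pi/9)  exp(-2*I*pi/3)  exp(-4*I*pi/9)  exp(-2*I*pi/9)
  chi_2          1             exp(4*I*pi/9)   exp(8*I*pi/9)   exp(-2*I*pi/3)  exp(-2*I*pi/9)  exp(2*I*pi/9)   exp(2*I*pi/3)   exp(-8*I*pi/9)  exp(-4*I*pi/9)
  chi_3          1             exp(2*I*pi/3)   exp(-2*I*pi/3)  1               exp(2*I*pi/3)   exp(-2*I*pi/3)  1               exp(2*I*pi/3)   exp(-2*I*pi/3)
  chi_4          1             exp(8*I*pi/9)   exp(-2*I*pi/9)  exp(2*I*pi/3)   exp(-4*I*pi/9)  exp(4*I*pi/9)   exp(-2*I*pi/3)  exp(2*I*pi/9)   exp(-8*I*pi/9)
  chi_5          1             exp(-8*I*pi/9)  exp(2*I*pi/9)   exp(-2*I*pi/3)  exp(4*I*pi/9)   exp(-4*I*pi/9)  exp(2*I*pi/3)   exp(-2*I*pi/9)  exp(8*I*pi/9) 
  chi_6          1             exp(-2*I*pi/3)  exp(2*I*pi/3)   1               exp(-2*I*pi/3)  exp(2*I*pi/3)   1               exp(-2*I*pi/3)  exp(2*I*pi/3) 
  chi_7          1             exp(-4*I*pi/9)  exp(-8*I*pi/9)  exp(2*I*pi/3)   exp(2*I*pi/9)   exp(-2*I*pi/9)  exp(-2*I*pi/3)  exp(8*I*pi/9)   exp(4*I*pi/9) 
  chi_8          1             exp(-2*I*pi/9)  exp(-4*I*pi/9)  exp(-2*I*pi/3)  exp(-8*I*pi/9)  exp(8*I*pi/9)   exp(2*I*pi/3)   exp(4*I*pi/9)   exp(2*I*pi/9) 

Spot check: chi_0(6) = zeta_9^(0*6) = zeta_9^0 = 1.

Working: Z/9Z is abelian, so all 9 irreducible complex representations are 1-dimensional. They are given by chi_k(m) = zeta_9^(k*m) for k = 0,...,8. Row orthogonality: sum_m chi_k(m) conj(chi_l(m)) = 9 * [k = l].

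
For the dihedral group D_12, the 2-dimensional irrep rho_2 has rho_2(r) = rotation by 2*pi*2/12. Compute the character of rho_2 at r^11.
chi_{rho_2}(r^11) = 2*cos(2*pi*2*11/12) = 1

Argument: rho_2(r^11) is rotation by angle 2*pi*2*11/12, whose trace is 2*cos(2*pi*2*11/12) = 1.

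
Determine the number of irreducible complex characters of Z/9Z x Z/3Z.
27

Details: The number of irreducible complex representations of a finite group equals its number of conjugacy classes. Z/9Z x Z/3Z is abelian of order 27, so every element is its own conjugacy class: 27 classes, so Z/9Z x Z/3Z (order 27) has exactly 27 irreducible complex representations.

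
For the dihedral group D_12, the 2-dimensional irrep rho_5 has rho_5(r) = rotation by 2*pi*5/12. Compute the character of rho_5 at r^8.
chi_{rho_5}(r^8) = 2*cos(2*pi*5*8/12) = -1

Derivation: rho_5(r^8) is rotation by angle 2*pi*5*8/12, whose trace is 2*cos(2*pi*5*8/12) = -1.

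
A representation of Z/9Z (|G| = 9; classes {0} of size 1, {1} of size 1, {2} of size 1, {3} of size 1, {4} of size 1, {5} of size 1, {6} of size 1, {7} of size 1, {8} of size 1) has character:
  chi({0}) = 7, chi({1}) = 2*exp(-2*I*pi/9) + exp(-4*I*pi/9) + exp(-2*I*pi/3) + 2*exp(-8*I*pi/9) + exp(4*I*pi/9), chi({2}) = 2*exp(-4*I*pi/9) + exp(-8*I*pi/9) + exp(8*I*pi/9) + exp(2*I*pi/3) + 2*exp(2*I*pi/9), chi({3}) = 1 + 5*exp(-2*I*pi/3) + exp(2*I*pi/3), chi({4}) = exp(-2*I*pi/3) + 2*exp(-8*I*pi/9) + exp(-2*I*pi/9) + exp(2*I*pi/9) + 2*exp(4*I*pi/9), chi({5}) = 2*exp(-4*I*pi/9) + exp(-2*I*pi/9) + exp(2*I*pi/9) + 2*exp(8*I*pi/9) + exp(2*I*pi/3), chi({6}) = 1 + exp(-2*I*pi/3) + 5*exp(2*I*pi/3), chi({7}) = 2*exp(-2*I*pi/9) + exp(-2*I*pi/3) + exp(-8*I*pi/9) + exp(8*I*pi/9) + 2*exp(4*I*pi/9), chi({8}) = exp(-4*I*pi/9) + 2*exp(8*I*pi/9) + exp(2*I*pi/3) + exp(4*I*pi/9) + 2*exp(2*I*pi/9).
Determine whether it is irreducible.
Not irreducible (reducible): <chi, chi> = 11 > 1.

Reasoning: <chi, chi> = (1/|G|) sum_C |C| * |chi(C)|^2 = (1/9)[1*|7|^2 + 1*|2*exp(-2*I*pi/9) + exp(-4*I*pi/9) + exp(-2*I*pi/3) + 2*exp(-8*I*pi/9) + exp(4*I*pi/9)|^2 + 1*|2*exp(-4*I*pi/9) + exp(-8*I*pi/9) + exp(8*I*pi/9) + exp(2*I*pi/3) + 2*exp(2*I*pi/9)|^2 + 1*|1 + 5*exp(-2*I*pi/3) + exp(2*I*pi/3)|^2 + 1*|exp(-2*I*pi/3) + 2*exp(-8*I*pi/9) + exp(-2*I*pi/9) + exp(2*I*pi/9) + 2*exp(4*I*pi/9)|^2 + 1*|2*exp(-4*I*pi/9) + exp(-2*I*pi/9) + exp(2*I*pi/9) + 2*exp(8*I*pi/9) + exp(2*I*pi/3)|^2 + 1*|1 + exp(-2*I*pi/3) + 5*exp(2*I*pi/3)|^2 + 1*|2*exp(-2*I*pi/9) + exp(-2*I*pi/3) + exp(-8*I*pi/9) + exp(8*I*pi/9) + 2*exp(4*I*pi/9)|^2 + 1*|exp(-4*I*pi/9) + 2*exp(8*I*pi/9) + exp(2*I*pi/3) + exp(4*I*pi/9) + 2*exp(2*I*pi/9)|^2]
  = (1/9)[(49) + (11 + 8*exp(-2*I*pi/3) + 4*exp(-4*I*pi/9) + 5*exp(-2*I*pi/9) + 2*exp(-8*I*pi/9) + 2*exp(8*I*pi/9) + 5*exp(2*I*pi/9) + 4*exp(4*I*pi/9) + 8*exp(2*I*pi/3)) + (11 + 8*exp(-2*I*pi/3) + 5*exp(-4*I*pi/9) + 4*exp(-8*I*pi/9) + 2*exp(-2*I*pi/9) + 2*exp(2*I*pi/9) + 4*exp(8*I*pi/9) + 5*exp(4*I*pi/9) + 8*exp(2*I*pi/3)) + (16) + (11 + 8*exp(-2*I*pi/3) + 4*exp(-2*I*pi/9) + 2*exp(-4*I*pi/9) + 5*exp(-8*I*pi/9) + 5*exp(8*I*pi/9) + 2*exp(4*I*pi/9) + 4*exp(2*I*pi/9) + 8*exp(2*I*pi/3)) + (11 + 8*exp(-2*I*pi/3) + 4*exp(-2*I*pi/9) + 2*exp(-4*I*pi/9) + 5*exp(-8*I*pi/9) + 5*exp(8*I*pi/9) + 2*exp(4*I*pi/9) + 4*exp(2*I*pi/9) + 8*exp(2*I*pi/3)) + (16) + (11 + 8*exp(-2*I*pi/3) + 5*exp(-4*I*pi/9) + 4*exp(-8*I*pi/9) + 2*exp(-2*I*pi/9) + 2*exp(2*I*pi/9) + 4*exp(8*I*pi/9) + 5*exp(4*I*pi/9) + 8*exp(2*I*pi/3)) + (11 + 8*exp(-2*I*pi/3) + 4*exp(-4*I*pi/9) + 5*exp(-2*I*pi/9) + 2*exp(-8*I*pi/9) + 2*exp(8*I*pi/9) + 5*exp(2*I*pi/9) + 4*exp(4*I*pi/9) + 8*exp(2*I*pi/3))] = 99/9 = 11.
(Exp terms are combined using exp(i*s)*conj(exp(i*t)) = exp(i*(s-t)), and sums of them are collapsed using the identity that for every m > 1 the m distinct m-th roots of unity sum to 0, e.g. 1 + exp(2*I*pi/3) + exp(-2*I*pi/3) = 0.)
A character is irreducible iff <chi, chi> = 1, so this representation is reducible.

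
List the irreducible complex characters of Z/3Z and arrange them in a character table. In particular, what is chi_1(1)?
Character table of Z/3Z (irreps indexed chi_0,...,chi_2 with chi_k(m) = zeta_3^(k*m), zeta_3 = exp(2*pi*i/3)):
  irrep \ class  {0} (size 1)  {1} (size 1)    {2} (size 1)  
  chi_0          1             1               1             
  chi_1          1             exp(2*I*pi/3)   exp(-2*I*pi/3)
  chi_2          1             exp(-2*I*pi/3)  exp(2*I*pi/3) 

Spot check: chi_1(1) = zeta_3^(1*1) = zeta_3^1 = exp(2*I*pi/3).

Why: Z/3Z is abelian, so all 3 irreducible complex representations are 1-dimensional. They are given by chi_k(m) = zeta_3^(k*m) for k = 0,...,2. Row orthogonality: sum_m chi_k(m) conj(chi_l(m)) = 3 * [k = l].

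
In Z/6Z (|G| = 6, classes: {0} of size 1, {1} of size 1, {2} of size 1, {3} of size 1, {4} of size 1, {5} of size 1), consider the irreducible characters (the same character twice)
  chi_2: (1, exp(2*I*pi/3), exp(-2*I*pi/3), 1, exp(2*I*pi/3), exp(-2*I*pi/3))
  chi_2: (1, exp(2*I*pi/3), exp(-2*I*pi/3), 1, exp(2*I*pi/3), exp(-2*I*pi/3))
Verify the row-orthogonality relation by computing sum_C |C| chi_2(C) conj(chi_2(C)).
Sum = 6 = |G| = 6; so <chi_2, chi_2> = 1 (norm-1 confirms irreducibility).

Justification: Compute term by term over conjugacy classes (|C| * chi_2(C) * conj(chi_2(C))):
  1*(1)*conj(1) + 1*(exp(2*I*pi/3))*conj(exp(2*I*pi/3)) + 1*(exp(-2*I*pi/3))*conj(exp(-2*I*pi/3)) + 1*(1)*conj(1) + 1*(exp(2*I*pi/3))*conj(exp(2*I*pi/3)) + 1*(exp(-2*I*pi/3))*conj(exp(-2*I*pi/3))
  = (1) + (1) + (1) + (1) + (1) + (1)
  = 6.
(Exp terms are combined using exp(i*s)*conj(exp(i*t)) = exp(i*(s-t)), and sums of them are collapsed using the identity that for every m > 1 the m distinct m-th roots of unity sum to 0, e.g. 1 + exp(2*I*pi/3) + exp(-2*I*pi/3) = 0.)
Dividing by |G| = 6 gives 6/6 = 1, matching the row-orthogonality relation <chi_2, chi_2> = [chi_2 = chi_2].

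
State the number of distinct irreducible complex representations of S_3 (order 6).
3

Solution. The number of irreducible complex representations of a finite group equals its number of conjugacy classes. Conjugacy classes in S_3 correspond to cycle types, i.e. partitions of 3; there are p(3) = 3 of them, so S_3 (order 6) has exactly 3 irreducible complex representations.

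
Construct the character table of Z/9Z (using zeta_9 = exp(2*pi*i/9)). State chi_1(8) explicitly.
Character table of Z/9Z (irreps indexed chi_0,...,chi_8 with chi_k(m) = zeta_9^(k*m), zeta_9 = exp(2*pi*i/9)):
  irrep \ class  {0} (size 1)  {1} (size 1)    {2} (size 1)    {3} (size 1)    {4} (size 1)    {5} (size 1)    {6} (size 1)    {7} (size 1)    {8} (size 1)  
  chi_0          1             1               1               1               1               1               1               1               1             
  chi_1          1             exp(2*I*pi/9)   exp(4*I*pi/9)   exp(2*I*pi/3)   exp(8*I*pi/9)   exp(-8*I*pi/9)  exp(-2*I*pi/3)  exp(-4*I*pi/9)  exp(-2*I*pi/9)
  chi_2          1             exp(4*I*pi/9)   exp(8*I*pi/9)   exp(-2*I*pi/3)  exp(-2*I*pi/9)  exp(2*I*pi/9)   exp(2*I*pi/3)   exp(-8*I*pi/9)  exp(-4*I*pi/9)
  chi_3          1             exp(2*I*pi/3)   exp(-2*I*pi/3)  1               exp(2*I*pi/3)   exp(-2*I*pi/3)  1               exp(2*I*pi/3)   exp(-2*I*pi/3)
  chi_4          1             exp(8*I*pi/9)   exp(-2*I*pi/9)  exp(2*I*pi/3)   exp(-4*I*pi/9)  exp(4*I*pi/9)   exp(-2*I*pi/3)  exp(2*I*pi/9)   exp(-8*I*pi/9)
  chi_5          1             exp(-8*I*pi/9)  exp(2*I*pi/9)   exp(-2*I*pi/3)  exp(4*I*pi/9)   exp(-4*I*pi/9)  exp(2*I*pi/3)   exp(-2*I*pi/9)  exp(8*I*pi/9) 
  chi_6          1             exp(-2*I*pi/3)  exp(2*I*pi/3)   1               exp(-2*I*pi/3)  exp(2*I*pi/3)   1               exp(-2*I*pi/3)  exp(2*I*pi/3) 
  chi_7          1             exp(-4*I*pi/9)  exp(-8*I*pi/9)  exp(2*I*pi/3)   exp(2*I*pi/9)   exp(-2*I*pi/9)  exp(-2*I*pi/3)  exp(8*I*pi/9)   exp(4*I*pi/9) 
  chi_8          1             exp(-2*I*pi/9)  exp(-4*I*pi/9)  exp(-2*I*pi/3)  exp(-8*I*pi/9)  exp(8*I*pi/9)   exp(2*I*pi/3)   exp(4*I*pi/9)   exp(2*I*pi/9) 

Spot check: chi_1(8) = zeta_9^(1*8) = zeta_9^8 = exp(-2*I*pi/9).

Details: Z/9Z is abelian, so all 9 irreducible complex representations are 1-dimensional. They are given by chi_k(m) = zeta_9^(k*m) for k = 0,...,8. Row orthogonality: sum_m chi_k(m) conj(chi_l(m)) = 9 * [k = l].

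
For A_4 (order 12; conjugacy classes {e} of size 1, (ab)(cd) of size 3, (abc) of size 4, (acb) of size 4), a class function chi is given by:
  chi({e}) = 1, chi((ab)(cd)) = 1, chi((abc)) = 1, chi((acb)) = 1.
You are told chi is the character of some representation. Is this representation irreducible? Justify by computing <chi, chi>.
Irreducible: <chi, chi> = 1.

<chi, chi> = (1/|G|) sum_C |C| * |chi(C)|^2 = (1/12)[1*|1|^2 + 3*|1|^2 + 4*|1|^2 + 4*|1|^2]
  = (1/12)[(1) + (3) + (4) + (4)] = 12/12 = 1.
(Exp terms are combined using exp(i*s)*conj(exp(i*t)) = exp(i*(s-t)), and sums of them are collapsed using the identity that for every m > 1 the m distinct m-th roots of unity sum to 0, e.g. 1 + exp(2*I*pi/3) + exp(-2*I*pi/3) = 0.)
A character is irreducible iff <chi, chi> = 1, so this representation is irreducible.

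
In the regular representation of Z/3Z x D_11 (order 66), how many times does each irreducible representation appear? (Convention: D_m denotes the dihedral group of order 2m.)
Each irreducible V_i of dimension d_i appears with multiplicity d_i, i.e. rho_reg = (direct sum over all irreducibles V_i) d_i V_i. The irreducible dimensions for Z/3Z x D_11 are 1, 1, 1, 1, 1, 1, 2, 2, 2, 2, 2, 2, 2, 2, 2, 2, 2, 2, 2, 2, 2: 6 irreducibles of dimension 1, each with multiplicity 1; 15 irreducibles of dimension 2, each with multiplicity 2. Total dimension 6*1*1 + 15*2*2 = 66 = |G|.

Explanation: General theorem: in the regular representation of a finite group G, each irreducible appears with multiplicity equal to its dimension. Check: dim(rho_reg) = sum d_i^2 = 1 + 1 + 1 + 1 + 1 + 1 + 4 + 4 + 4 + 4 + 4 + 4 + 4 + 4 + 4 + 4 + 4 + 4 + 4 + 4 + 4 = 66 = |G|.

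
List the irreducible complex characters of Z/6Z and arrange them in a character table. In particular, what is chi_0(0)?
Character table of Z/6Z (irreps indexed chi_0,...,chi_5 with chi_k(m) = zeta_6^(k*m), zeta_6 = exp(2*pi*i/6)):
  irrep \ class  {0} (size 1)  {1} (size 1)    {2} (size 1)    {3} (size 1)  {4} (size 1)    {5} (size 1)  
  chi_0          1             1               1               1             1               1             
  chi_1          1             exp(I*pi/3)     exp(2*I*pi/3)   -1            exp(-2*I*pi/3)  exp(-I*pi/3)  
  chi_2          1             exp(2*I*pi/3)   exp(-2*I*pi/3)  1             exp(2*I*pi/3)   exp(-2*I*pi/3)
  chi_3          1             -1              1               -1            1               -1            
  chi_4          1             exp(-2*I*pi/3)  exp(2*I*pi/3)   1             exp(-2*I*pi/3)  exp(2*I*pi/3) 
  chi_5          1             exp(-I*pi/3)    exp(-2*I*pi/3)  -1            exp(2*I*pi/3)   exp(I*pi/3)   

Spot check: chi_0(0) = zeta_6^(0*0) = zeta_6^0 = 1.

Justification: Z/6Z is abelian, so all 6 irreducible complex representations are 1-dimensional. They are given by chi_k(m) = zeta_6^(k*m) for k = 0,...,5. Row orthogonality: sum_m chi_k(m) conj(chi_l(m)) = 6 * [k = l].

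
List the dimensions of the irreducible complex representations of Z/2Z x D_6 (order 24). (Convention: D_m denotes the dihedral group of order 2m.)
Dimensions: 1, 1, 1, 1, 1, 1, 1, 1, 2, 2, 2, 2

Proof sketch: There are 12 irreducibles (= number of conjugacy classes). Their dimensions d_i satisfy sum d_i^2 = |G| = 24: 1 + 1 + 1 + 1 + 1 + 1 + 1 + 1 + 4 + 4 + 4 + 4 = 24. (For the product with Z/2Z: each of the 2 1-dim characters of Z/2Z tensors with each irrep of D_6, giving 2 copies of each D_6-dimension.)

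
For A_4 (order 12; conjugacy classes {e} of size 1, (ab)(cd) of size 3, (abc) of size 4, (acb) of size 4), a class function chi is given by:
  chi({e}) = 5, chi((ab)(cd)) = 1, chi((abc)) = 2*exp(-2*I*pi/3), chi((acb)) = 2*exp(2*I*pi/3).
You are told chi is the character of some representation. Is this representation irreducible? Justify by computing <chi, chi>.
Not irreducible (reducible): <chi, chi> = 5 > 1.

Argument: <chi, chi> = (1/|G|) sum_C |C| * |chi(C)|^2 = (1/12)[1*|5|^2 + 3*|1|^2 + 4*|2*exp(-2*I*pi/3)|^2 + 4*|2*exp(2*I*pi/3)|^2]
  = (1/12)[(25) + (3) + (16) + (16)] = 60/12 = 5.
(Exp terms are combined using exp(i*s)*conj(exp(i*t)) = exp(i*(s-t)), and sums of them are collapsed using the identity that for every m > 1 the m distinct m-th roots of unity sum to 0, e.g. 1 + exp(2*I*pi/3) + exp(-2*I*pi/3) = 0.)
A character is irreducible iff <chi, chi> = 1, so this representation is reducible.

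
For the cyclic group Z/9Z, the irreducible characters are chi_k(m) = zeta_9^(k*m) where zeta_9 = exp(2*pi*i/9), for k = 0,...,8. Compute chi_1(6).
chi_1(6) = zeta_9^6 = exp(-2*I*pi/3)

Reasoning: chi_1(6) = zeta_9^(1*6) = zeta_9^6. Since zeta_9^9 = 1, this equals zeta_9^6 = exp(2*pi*i*6/9) = exp(-2*I*pi/3).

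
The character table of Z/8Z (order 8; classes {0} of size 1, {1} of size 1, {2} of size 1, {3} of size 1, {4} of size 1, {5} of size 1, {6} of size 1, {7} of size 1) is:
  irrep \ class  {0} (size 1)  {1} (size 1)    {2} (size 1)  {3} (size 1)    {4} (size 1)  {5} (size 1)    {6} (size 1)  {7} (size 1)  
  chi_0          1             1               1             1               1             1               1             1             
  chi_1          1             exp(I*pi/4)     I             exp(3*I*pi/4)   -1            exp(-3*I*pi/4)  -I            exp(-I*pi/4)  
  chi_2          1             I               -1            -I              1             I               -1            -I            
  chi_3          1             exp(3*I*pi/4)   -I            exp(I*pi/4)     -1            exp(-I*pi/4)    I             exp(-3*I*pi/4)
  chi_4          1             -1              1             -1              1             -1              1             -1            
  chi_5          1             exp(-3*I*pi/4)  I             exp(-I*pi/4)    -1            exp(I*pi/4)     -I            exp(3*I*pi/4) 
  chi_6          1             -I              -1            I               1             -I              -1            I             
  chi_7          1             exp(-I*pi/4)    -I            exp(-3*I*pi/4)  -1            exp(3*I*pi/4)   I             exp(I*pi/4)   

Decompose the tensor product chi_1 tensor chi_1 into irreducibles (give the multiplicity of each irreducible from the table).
chi_1 tensor chi_1 = chi_2 (all other irreducibles have multiplicity 0).

Working: The character of a tensor product is the pointwise product (chi_1 * chi_1)(C) = chi_1(C) * chi_1(C):
  {0}: (1)*(1), {1}: (exp(I*pi/4))*(exp(I*pi/4)), {2}: (I)*(I), {3}: (exp(3*I*pi/4))*(exp(3*I*pi/4)), {4}: (-1)*(-1), {5}: (exp(-3*I*pi/4))*(exp(-3*I*pi/4)), {6}: (-I)*(-I), {7}: (exp(-I*pi/4))*(exp(-I*pi/4))
so (chi_1 * chi_1) takes values
  {0} -> 1, {1} -> I, {2} -> -1, {3} -> -I, {4} -> 1, {5} -> I, {6} -> -1, {7} -> -I.
Now take the inner product of this character with each irreducible chi from the table, <chi_1*chi_1, chi> = (1/8) sum_C |C| (chi_1*chi_1)(C) conj(chi(C)):
  <chi_1*chi_1, chi_0> = (1/8)[1*(1)*conj(1) + 1*(I)*conj(1) + 1*(-1)*conj(1) + 1*(-I)*conj(1) + 1*(1)*conj(1) + 1*(I)*conj(1) + 1*(-1)*conj(1) + 1*(-I)*conj(1)]
      = (1/8)[(1) + (I) + (-1) + (-I) + (1) + (I) + (-1) + (-I)] = 0/8 = 0
  <chi_1*chi_1, chi_1> = (1/8)[1*(1)*conj(1) + 1*(I)*conj(exp(I*pi/4)) + 1*(-1)*conj(I) + 1*(-I)*conj(exp(3*I*pi/4)) + 1*(1)*conj(-1) + 1*(I)*conj(exp(-3*I*pi/4)) + 1*(-1)*conj(-I) + 1*(-I)*conj(exp(-I*pi/4))]
      = (1/8)[(1) + (exp(I*pi/4)) + (I) + (-exp(-I*pi/4)) + (-1) + (exp(-3*I*pi/4)) + (-I) + (-exp(3*I*pi/4))] = 0/8 = 0
  <chi_1*chi_1, chi_2> = (1/8)[1*(1)*conj(1) + 1*(I)*conj(I) + 1*(-1)*conj(-1) + 1*(-I)*conj(-I) + 1*(1)*conj(1) + 1*(I)*conj(I) + 1*(-1)*conj(-1) + 1*(-I)*conj(-I)]
      = (1/8)[(1) + (1) + (1) + (1) + (1) + (1) + (1) + (1)] = 8/8 = 1
  <chi_1*chi_1, chi_3> = (1/8)[1*(1)*conj(1) + 1*(I)*conj(exp(3*I*pi/4)) + 1*(-1)*conj(-I) + 1*(-I)*conj(exp(I*pi/4)) + 1*(1)*conj(-1) + 1*(I)*conj(exp(-I*pi/4)) + 1*(-1)*conj(I) + 1*(-I)*conj(exp(-3*I*pi/4))]
      = (1/8)[(1) + (exp(-I*pi/4)) + (-I) + (-exp(I*pi/4)) + (-1) + (exp(3*I*pi/4)) + (I) + (-exp(-3*I*pi/4))] = 0/8 = 0
  <chi_1*chi_1, chi_4> = (1/8)[1*(1)*conj(1) + 1*(I)*conj(-1) + 1*(-1)*conj(1) + 1*(-I)*conj(-1) + 1*(1)*conj(1) + 1*(I)*conj(-1) + 1*(-1)*conj(1) + 1*(-I)*conj(-1)]
      = (1/8)[(1) + (-I) + (-1) + (I) + (1) + (-I) + (-1) + (I)] = 0/8 = 0
  <chi_1*chi_1, chi_5> = (1/8)[1*(1)*conj(1) + 1*(I)*conj(exp(-3*I*pi/4)) + 1*(-1)*conj(I) + 1*(-I)*conj(exp(-I*pi/4)) + 1*(1)*conj(-1) + 1*(I)*conj(exp(I*pi/4)) + 1*(-1)*conj(-I) + 1*(-I)*conj(exp(3*I*pi/4))]
      = (1/8)[(1) + (exp(-3*I*pi/4)) + (I) + (-exp(3*I*pi/4)) + (-1) + (exp(I*pi/4)) + (-I) + (-exp(-I*pi/4))] = 0/8 = 0
  <chi_1*chi_1, chi_6> = (1/8)[1*(1)*conj(1) + 1*(I)*conj(-I) + 1*(-1)*conj(-1) + 1*(-I)*conj(I) + 1*(1)*conj(1) + 1*(I)*conj(-I) + 1*(-1)*conj(-1) + 1*(-I)*conj(I)]
      = (1/8)[(1) + (-1) + (1) + (-1) + (1) + (-1) + (1) + (-1)] = 0/8 = 0
  <chi_1*chi_1, chi_7> = (1/8)[1*(1)*conj(1) + 1*(I)*conj(exp(-I*pi/4)) + 1*(-1)*conj(-I) + 1*(-I)*conj(exp(-3*I*pi/4)) + 1*(1)*conj(-1) + 1*(I)*conj(exp(3*I*pi/4)) + 1*(-1)*conj(I) + 1*(-I)*conj(exp(I*pi/4))]
      = (1/8)[(1) + (exp(3*I*pi/4)) + (-I) + (-exp(-3*I*pi/4)) + (-1) + (exp(-I*pi/4)) + (I) + (-exp(I*pi/4))] = 0/8 = 0
(Exp terms are combined using exp(i*s)*conj(exp(i*t)) = exp(i*(s-t)), and sums of them are collapsed using the identity that for every m > 1 the m distinct m-th roots of unity sum to 0, e.g. 1 + exp(2*I*pi/3) + exp(-2*I*pi/3) = 0.)
Hence the multiplicities are chi_2: 1. Dimension check: dim(chi_1)*dim(chi_1) = 1*1 = 1 and sum (mult * dim) = 1*1 = 1.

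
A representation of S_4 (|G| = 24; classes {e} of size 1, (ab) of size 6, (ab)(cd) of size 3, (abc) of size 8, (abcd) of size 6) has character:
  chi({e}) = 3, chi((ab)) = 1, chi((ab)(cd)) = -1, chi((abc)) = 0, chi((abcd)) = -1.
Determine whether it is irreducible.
Irreducible: <chi, chi> = 1.

Solution. <chi, chi> = (1/|G|) sum_C |C| * |chi(C)|^2 = (1/24)[1*|3|^2 + 6*|1|^2 + 3*|-1|^2 + 8*|0|^2 + 6*|-1|^2]
  = (1/24)[(9) + (6) + (3) + (0) + (6)] = 24/24 = 1.
A character is irreducible iff <chi, chi> = 1, so this representation is irreducible.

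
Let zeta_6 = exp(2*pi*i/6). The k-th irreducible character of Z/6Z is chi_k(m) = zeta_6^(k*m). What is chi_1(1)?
chi_1(1) = zeta_6^1 = exp(I*pi/3)

Details: chi_1(1) = zeta_6^(1*1) = zeta_6^1. Since zeta_6^6 = 1, this equals zeta_6^1 = exp(2*pi*i*1/6) = exp(I*pi/3).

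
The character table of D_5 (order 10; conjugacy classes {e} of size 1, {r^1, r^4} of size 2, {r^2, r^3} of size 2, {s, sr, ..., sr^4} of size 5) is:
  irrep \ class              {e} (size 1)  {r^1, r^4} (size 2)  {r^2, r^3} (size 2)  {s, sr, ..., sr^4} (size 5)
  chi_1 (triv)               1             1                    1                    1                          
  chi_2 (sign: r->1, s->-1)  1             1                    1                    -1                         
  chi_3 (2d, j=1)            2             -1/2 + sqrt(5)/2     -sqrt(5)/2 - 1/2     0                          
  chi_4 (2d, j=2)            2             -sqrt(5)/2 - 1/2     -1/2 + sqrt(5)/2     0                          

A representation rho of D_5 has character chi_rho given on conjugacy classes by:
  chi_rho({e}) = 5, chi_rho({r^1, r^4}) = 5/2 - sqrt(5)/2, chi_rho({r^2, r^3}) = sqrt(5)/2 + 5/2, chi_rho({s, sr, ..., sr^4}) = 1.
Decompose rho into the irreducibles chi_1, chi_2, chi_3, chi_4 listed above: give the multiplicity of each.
Multiplicities: chi_1: 2, chi_2: 1, chi_3: 0, chi_4: 1.

Details: Use <chi_rho, chi> = (1/|G|) sum_C |C| * chi_rho(C) * conj(chi(C)) with |G| = 10 for each irreducible chi in the table:
  <chi_rho, chi_1> = (1/10)[1*(5)*conj(1) + 2*(5/2 - sqrt(5)/2)*conj(1) + 2*(sqrt(5)/2 + 5/2)*conj(1) + 5*(1)*conj(1)]
      = (1/10)[(5) + (5 - sqrt(5)) + (sqrt(5) + 5) + (5)] = 20/10 = 2
  <chi_rho, chi_2> = (1/10)[1*(5)*conj(1) + 2*(5/2 - sqrt(5)/2)*conj(1) + 2*(sqrt(5)/2 + 5/2)*conj(1) + 5*(1)*conj(-1)]
      = (1/10)[(5) + (5 - sqrt(5)) + (sqrt(5) + 5) + (-5)] = 10/10 = 1
  <chi_rho, chi_3> = (1/10)[1*(5)*conj(2) + 2*(5/2 - sqrt(5)/2)*conj(-1/2 + sqrt(5)/2) + 2*(sqrt(5)/2 + 5/2)*conj(-sqrt(5)/2 - 1/2) + 5*(1)*conj(0)]
      = (1/10)[(10) + (-5 + 3*sqrt(5)) + (-3*sqrt(5) - 5) + (0)] = 0/10 = 0
  <chi_rho, chi_4> = (1/10)[1*(5)*conj(2) + 2*(5/2 - sqrt(5)/2)*conj(-sqrt(5)/2 - 1/2) + 2*(sqrt(5)/2 + 5/2)*conj(-1/2 + sqrt(5)/2) + 5*(1)*conj(0)]
      = (1/10)[(10) + (-2*sqrt(5)) + (2*sqrt(5)) + (0)] = 10/10 = 1
Dimension check: dim(rho) = sum (mult * dim) = 2*1 + 1*1 + 0*2 + 1*2 = 5 = chi_rho(e) = 5.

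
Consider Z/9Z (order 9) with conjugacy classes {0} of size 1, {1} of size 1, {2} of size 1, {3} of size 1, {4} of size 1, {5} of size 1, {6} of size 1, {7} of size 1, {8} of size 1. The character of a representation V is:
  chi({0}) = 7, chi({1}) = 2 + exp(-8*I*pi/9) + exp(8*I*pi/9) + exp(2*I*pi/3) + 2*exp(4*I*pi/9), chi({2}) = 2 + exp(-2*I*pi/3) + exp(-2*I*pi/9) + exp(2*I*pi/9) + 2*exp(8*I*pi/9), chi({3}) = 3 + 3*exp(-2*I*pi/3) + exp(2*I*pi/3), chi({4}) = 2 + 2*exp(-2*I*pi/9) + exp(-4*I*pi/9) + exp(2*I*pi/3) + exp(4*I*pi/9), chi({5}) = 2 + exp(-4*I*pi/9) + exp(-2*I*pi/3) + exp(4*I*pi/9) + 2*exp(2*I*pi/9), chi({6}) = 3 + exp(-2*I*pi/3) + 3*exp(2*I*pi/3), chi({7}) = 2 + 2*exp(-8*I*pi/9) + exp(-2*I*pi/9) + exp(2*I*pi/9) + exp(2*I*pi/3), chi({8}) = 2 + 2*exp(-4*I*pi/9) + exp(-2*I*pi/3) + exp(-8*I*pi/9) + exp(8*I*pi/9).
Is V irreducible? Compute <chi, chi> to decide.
Not irreducible (reducible): <chi, chi> = 11 > 1.

Working: <chi, chi> = (1/|G|) sum_C |C| * |chi(C)|^2 = (1/9)[1*|7|^2 + 1*|2 + exp(-8*I*pi/9) + exp(8*I*pi/9) + exp(2*I*pi/3) + 2*exp(4*I*pi/9)|^2 + 1*|2 + exp(-2*I*pi/3) + exp(-2*I*pi/9) + exp(2*I*pi/9) + 2*exp(8*I*pi/9)|^2 + 1*|3 + 3*exp(-2*I*pi/3) + exp(2*I*pi/3)|^2 + 1*|2 + 2*exp(-2*I*pi/9) + exp(-4*I*pi/9) + exp(2*I*pi/3) + exp(4*I*pi/9)|^2 + 1*|2 + exp(-4*I*pi/9) + exp(-2*I*pi/3) + exp(4*I*pi/9) + 2*exp(2*I*pi/9)|^2 + 1*|3 + exp(-2*I*pi/3) + 3*exp(2*I*pi/3)|^2 + 1*|2 + 2*exp(-8*I*pi/9) + exp(-2*I*pi/9) + exp(2*I*pi/9) + exp(2*I*pi/3)|^2 + 1*|2 + 2*exp(-4*I*pi/9) + exp(-2*I*pi/3) + exp(-8*I*pi/9) + exp(8*I*pi/9)|^2]
  = (1/9)[(49) + (11 + 7*exp(-4*I*pi/9) + 4*exp(-2*I*pi/3) + 4*exp(-2*I*pi/9) + 4*exp(-8*I*pi/9) + 4*exp(8*I*pi/9) + 4*exp(2*I*pi/9) + 4*exp(2*I*pi/3) + 7*exp(4*I*pi/9)) + (11 + 4*exp(-4*I*pi/9) + 4*exp(-2*I*pi/3) + 4*exp(-2*I*pi/9) + 7*exp(-8*I*pi/9) + 7*exp(8*I*pi/9) + 4*exp(2*I*pi/9) + 4*exp(2*I*pi/3) + 4*exp(4*I*pi/9)) + (4) + (11 + 7*exp(-2*I*pi/9) + 4*exp(-4*I*pi/9) + 4*exp(-2*I*pi/3) + 4*exp(-8*I*pi/9) + 4*exp(8*I*pi/9) + 4*exp(2*I*pi/3) + 4*exp(4*I*pi/9) + 7*exp(2*I*pi/9)) + (11 + 7*exp(-2*I*pi/9) + 4*exp(-4*I*pi/9) + 4*exp(-2*I*pi/3) + 4*exp(-8*I*pi/9) + 4*exp(8*I*pi/9) + 4*exp(2*I*pi/3) + 4*exp(4*I*pi/9) + 7*exp(2*I*pi/9)) + (4) + (11 + 4*exp(-4*I*pi/9) + 4*exp(-2*I*pi/3) + 4*exp(-2*I*pi/9) + 7*exp(-8*I*pi/9) + 7*exp(8*I*pi/9) + 4*exp(2*I*pi/9) + 4*exp(2*I*pi/3) + 4*exp(4*I*pi/9)) + (11 + 7*exp(-4*I*pi/9) + 4*exp(-2*I*pi/3) + 4*exp(-2*I*pi/9) + 4*exp(-8*I*pi/9) + 4*exp(8*I*pi/9) + 4*exp(2*I*pi/9) + 4*exp(2*I*pi/3) + 7*exp(4*I*pi/9))] = 99/9 = 11.
(Exp terms are combined using exp(i*s)*conj(exp(i*t)) = exp(i*(s-t)), and sums of them are collapsed using the identity that for every m > 1 the m distinct m-th roots of unity sum to 0, e.g. 1 + exp(2*I*pi/3) + exp(-2*I*pi/3) = 0.)
A character is irreducible iff <chi, chi> = 1, so this representation is reducible.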